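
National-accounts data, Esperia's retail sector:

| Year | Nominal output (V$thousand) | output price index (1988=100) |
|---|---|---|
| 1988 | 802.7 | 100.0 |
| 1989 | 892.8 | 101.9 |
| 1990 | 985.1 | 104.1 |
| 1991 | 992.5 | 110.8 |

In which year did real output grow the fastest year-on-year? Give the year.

1989: real = 892.8/1.019 = 876.15; growth vs 1988 (802.70) = 9.15%.
1990: real = 985.1/1.041 = 946.30; growth vs 1989 (876.15) = 8.01%.
1991: real = 992.5/1.108 = 895.76; growth vs 1990 (946.30) = -5.34%.

1989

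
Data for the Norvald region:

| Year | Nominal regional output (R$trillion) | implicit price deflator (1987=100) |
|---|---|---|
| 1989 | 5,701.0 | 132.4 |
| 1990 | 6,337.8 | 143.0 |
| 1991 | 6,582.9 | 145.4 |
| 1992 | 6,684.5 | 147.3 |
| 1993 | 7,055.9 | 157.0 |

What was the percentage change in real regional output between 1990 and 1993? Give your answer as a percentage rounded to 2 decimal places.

1.40%

Real regional output 1990 = 6337.8/1.430 = 4432.03.
Real regional output 1993 = 7055.9/1.570 = 4494.20.
Change = 4494.20/4432.03 − 1 = 0.0140.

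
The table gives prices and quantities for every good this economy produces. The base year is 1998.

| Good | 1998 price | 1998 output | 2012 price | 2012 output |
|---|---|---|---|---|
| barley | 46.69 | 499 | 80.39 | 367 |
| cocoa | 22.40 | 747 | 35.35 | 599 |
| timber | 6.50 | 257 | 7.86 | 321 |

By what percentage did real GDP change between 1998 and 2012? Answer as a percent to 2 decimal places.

Real GDP 1998 = Nominal GDP 1998 = 46.69·499 + 22.40·747 + 6.50·257 = 41701.61.
Real GDP 2012 (at 1998 prices) = 46.69·367 + 22.40·599 + 6.50·321 = 32639.33.
Real growth = 32639.33/41701.61 − 1 = -0.2173.

-21.73%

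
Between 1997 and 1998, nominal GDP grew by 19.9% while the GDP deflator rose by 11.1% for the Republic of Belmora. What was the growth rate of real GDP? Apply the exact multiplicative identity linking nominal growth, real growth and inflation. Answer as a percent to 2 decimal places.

(1 + g_nom) = (1 + g_real)(1 + π), so g_real = 1.1990 / 1.1110 − 1 = 0.07921.

7.92%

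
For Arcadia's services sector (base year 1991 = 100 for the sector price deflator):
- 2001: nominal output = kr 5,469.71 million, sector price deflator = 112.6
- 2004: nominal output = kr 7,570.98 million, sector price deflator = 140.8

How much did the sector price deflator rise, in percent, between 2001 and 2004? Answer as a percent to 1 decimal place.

Price-level change = 140.8 / 112.6 − 1 = 0.2504.

25.0%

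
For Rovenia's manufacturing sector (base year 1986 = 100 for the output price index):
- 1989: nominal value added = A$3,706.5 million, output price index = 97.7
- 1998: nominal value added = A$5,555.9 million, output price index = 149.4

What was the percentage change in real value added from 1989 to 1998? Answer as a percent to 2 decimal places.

Deflate each year: 1989 → 3706.5/0.977 = 3793.76; 1998 → 5555.9/1.494 = 3718.81.
So real value added changed by 3718.81/3793.76 − 1 = -0.0198, i.e. -1.98%.

-1.98%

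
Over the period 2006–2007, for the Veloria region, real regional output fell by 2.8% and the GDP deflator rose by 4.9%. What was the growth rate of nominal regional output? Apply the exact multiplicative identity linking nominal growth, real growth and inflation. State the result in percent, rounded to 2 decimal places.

1.96%

(1 + g_nom) = (1 + g_real)(1 + π) = 0.9720 × 1.0490 = 1.01963.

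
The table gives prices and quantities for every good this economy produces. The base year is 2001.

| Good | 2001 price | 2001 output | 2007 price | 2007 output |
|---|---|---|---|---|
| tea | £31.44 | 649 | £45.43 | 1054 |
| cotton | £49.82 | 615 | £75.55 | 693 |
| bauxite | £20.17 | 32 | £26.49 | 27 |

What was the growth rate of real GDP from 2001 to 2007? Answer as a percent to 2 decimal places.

31.96%

Real GDP 2001 = Nominal GDP 2001 = 31.44·649 + 49.82·615 + 20.17·32 = 51689.30.
Real GDP 2007 (at 2001 prices) = 31.44·1054 + 49.82·693 + 20.17·27 = 68207.61.
Real growth = 68207.61/51689.30 − 1 = 0.3196.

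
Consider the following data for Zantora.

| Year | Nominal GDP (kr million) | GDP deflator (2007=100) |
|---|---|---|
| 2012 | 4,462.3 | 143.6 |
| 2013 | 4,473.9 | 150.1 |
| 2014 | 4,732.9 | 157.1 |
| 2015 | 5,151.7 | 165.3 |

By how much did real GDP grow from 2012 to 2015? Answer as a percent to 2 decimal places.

Real GDP 2012 = 4462.3/1.436 = 3107.45.
Real GDP 2015 = 5151.7/1.653 = 3116.58.
Change = 3116.58/3107.45 − 1 = 0.0029.

0.29%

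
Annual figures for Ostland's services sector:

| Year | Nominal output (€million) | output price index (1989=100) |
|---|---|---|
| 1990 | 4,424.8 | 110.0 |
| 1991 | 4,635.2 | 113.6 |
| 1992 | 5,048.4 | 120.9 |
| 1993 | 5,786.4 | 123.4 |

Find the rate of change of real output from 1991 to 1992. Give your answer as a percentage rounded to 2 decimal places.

Real output 1991 = 4635.2/1.136 = 4080.28.
Real output 1992 = 5048.4/1.209 = 4175.68.
Change = 4175.68/4080.28 − 1 = 0.0234.

2.34%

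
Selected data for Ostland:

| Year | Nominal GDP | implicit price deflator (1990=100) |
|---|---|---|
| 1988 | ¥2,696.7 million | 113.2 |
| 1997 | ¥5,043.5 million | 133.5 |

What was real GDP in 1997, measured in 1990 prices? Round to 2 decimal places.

¥3,777.90 million

Real GDP = Nominal / (implicit price deflator/100) = 5043.5 / 1.335 = 3777.90.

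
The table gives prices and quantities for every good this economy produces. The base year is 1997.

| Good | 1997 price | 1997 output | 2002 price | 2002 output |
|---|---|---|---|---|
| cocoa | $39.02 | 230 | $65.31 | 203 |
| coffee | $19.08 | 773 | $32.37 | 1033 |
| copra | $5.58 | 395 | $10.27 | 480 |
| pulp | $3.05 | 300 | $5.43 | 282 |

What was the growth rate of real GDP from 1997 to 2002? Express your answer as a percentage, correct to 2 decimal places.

Real GDP 1997 = Nominal GDP 1997 = 39.02·230 + 19.08·773 + 5.58·395 + 3.05·300 = 26842.54.
Real GDP 2002 (at 1997 prices) = 39.02·203 + 19.08·1033 + 5.58·480 + 3.05·282 = 31169.20.
Real growth = 31169.20/26842.54 − 1 = 0.1612.

16.12%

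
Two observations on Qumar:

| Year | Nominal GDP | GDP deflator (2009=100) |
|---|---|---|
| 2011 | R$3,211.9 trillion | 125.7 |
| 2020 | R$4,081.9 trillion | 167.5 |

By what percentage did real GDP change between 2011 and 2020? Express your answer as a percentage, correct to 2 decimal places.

Real GDP 2011 = 3211.9 / 1.257 = 2555.21.
Real GDP 2020 = 4081.9 / 1.675 = 2436.96.
Real growth = 2436.96 / 2555.21 − 1 = -0.0463.

-4.63%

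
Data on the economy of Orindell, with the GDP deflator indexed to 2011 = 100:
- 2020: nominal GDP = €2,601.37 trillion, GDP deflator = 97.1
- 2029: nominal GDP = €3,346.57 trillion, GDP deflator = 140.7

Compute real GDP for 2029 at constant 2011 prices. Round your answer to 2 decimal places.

Real GDP = Nominal / (GDP deflator/100) = 3346.57 / 1.407 = 2378.51.

€2,378.51 trillion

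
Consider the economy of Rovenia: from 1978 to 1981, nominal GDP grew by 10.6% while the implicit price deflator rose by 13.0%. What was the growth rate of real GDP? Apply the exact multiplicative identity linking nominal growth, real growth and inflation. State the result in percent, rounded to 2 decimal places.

(1 + g_nom) = (1 + g_real)(1 + π), so g_real = 1.1060 / 1.1300 − 1 = -0.02124.

-2.12%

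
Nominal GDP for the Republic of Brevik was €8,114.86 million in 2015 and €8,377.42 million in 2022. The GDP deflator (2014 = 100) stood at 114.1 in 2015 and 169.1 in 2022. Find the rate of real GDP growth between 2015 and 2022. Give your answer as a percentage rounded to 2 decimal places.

Real GDP 2015 = 8114.86 / 1.141 = 7112.06.
Real GDP 2022 = 8377.42 / 1.691 = 4954.12.
Real growth = 4954.12 / 7112.06 − 1 = -0.3034.

-30.34%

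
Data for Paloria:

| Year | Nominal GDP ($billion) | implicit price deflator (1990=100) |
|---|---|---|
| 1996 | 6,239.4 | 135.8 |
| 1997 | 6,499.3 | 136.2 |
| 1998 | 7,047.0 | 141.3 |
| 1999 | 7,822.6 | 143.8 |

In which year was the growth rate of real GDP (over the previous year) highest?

1999

1997: real = 6499.3/1.362 = 4771.88; growth vs 1996 (4594.55) = 3.86%.
1998: real = 7047.0/1.413 = 4987.26; growth vs 1997 (4771.88) = 4.51%.
1999: real = 7822.6/1.438 = 5439.92; growth vs 1998 (4987.26) = 9.08%.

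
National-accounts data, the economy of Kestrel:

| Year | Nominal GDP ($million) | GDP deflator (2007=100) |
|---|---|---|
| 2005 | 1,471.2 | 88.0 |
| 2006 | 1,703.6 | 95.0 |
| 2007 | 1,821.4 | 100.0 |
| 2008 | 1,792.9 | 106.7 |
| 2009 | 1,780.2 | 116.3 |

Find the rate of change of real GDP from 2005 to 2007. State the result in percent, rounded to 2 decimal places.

8.95%

Real GDP 2005 = 1471.2/0.880 = 1671.82.
Real GDP 2007 = 1821.4/1.000 = 1821.40.
Change = 1821.40/1671.82 − 1 = 0.0895.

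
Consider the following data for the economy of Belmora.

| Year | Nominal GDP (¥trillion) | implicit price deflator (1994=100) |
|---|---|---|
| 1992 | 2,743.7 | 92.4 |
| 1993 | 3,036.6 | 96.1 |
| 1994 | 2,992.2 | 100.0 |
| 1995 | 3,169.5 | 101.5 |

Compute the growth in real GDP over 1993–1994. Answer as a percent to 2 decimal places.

-5.31%

Real GDP 1993 = 3036.6/0.961 = 3159.83.
Real GDP 1994 = 2992.2/1.000 = 2992.20.
Change = 2992.20/3159.83 − 1 = -0.0531.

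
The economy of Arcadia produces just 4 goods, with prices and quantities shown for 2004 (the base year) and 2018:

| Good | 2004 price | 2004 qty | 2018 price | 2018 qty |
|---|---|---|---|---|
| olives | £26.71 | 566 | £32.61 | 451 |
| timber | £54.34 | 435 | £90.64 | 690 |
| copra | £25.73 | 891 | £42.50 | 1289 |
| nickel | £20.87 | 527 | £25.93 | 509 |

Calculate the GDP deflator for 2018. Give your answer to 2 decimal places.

155.61

Nominal GDP 2018 = 32.61·451 + 90.64·690 + 42.50·1289 + 25.93·509 = 145229.58.
Real GDP 2018 (at 2004 prices) = 26.71·451 + 54.34·690 + 25.73·1289 + 20.87·509 = 93329.61.
Deflator = Nominal/Real × 100 = 145229.58/93329.61 × 100 = 155.609.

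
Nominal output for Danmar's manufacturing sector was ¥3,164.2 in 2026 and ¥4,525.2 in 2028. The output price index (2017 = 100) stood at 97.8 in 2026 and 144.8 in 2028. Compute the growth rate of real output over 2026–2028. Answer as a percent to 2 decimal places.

-3.41%

Deflate each year: 2026 → 3164.2/0.978 = 3235.38; 2028 → 4525.2/1.448 = 3125.14.
So real output changed by 3125.14/3235.38 − 1 = -0.0341, i.e. -3.41%.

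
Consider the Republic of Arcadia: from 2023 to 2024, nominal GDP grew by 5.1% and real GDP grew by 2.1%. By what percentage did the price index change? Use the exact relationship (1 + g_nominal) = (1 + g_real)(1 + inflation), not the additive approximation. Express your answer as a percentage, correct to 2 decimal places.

2.94%

(1 + g_nom) = (1 + g_real)(1 + π), so π = 1.0510 / 1.0210 − 1 = 0.02938.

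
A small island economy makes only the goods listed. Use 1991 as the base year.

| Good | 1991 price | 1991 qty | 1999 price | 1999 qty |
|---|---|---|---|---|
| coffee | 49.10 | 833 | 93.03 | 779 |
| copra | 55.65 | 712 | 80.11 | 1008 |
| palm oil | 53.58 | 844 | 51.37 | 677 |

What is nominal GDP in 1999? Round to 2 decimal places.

187998.74

Nominal GDP 1999 = Σ (p_1999 × q_1999) = 93.03·779 + 80.11·1008 + 51.37·677 = 187998.74.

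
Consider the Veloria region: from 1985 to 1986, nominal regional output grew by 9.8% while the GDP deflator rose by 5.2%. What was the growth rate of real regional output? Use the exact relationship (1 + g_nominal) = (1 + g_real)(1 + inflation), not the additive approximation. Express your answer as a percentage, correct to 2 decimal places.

(1 + g_nom) = (1 + g_real)(1 + π), so g_real = 1.0980 / 1.0520 − 1 = 0.04373.

4.37%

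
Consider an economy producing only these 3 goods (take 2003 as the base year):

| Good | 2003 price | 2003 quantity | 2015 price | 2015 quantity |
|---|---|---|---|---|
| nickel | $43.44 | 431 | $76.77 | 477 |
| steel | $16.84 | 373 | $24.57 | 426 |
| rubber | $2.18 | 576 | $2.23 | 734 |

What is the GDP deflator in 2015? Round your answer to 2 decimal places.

165.19

Nominal GDP 2015 = 76.77·477 + 24.57·426 + 2.23·734 = 48722.93.
Real GDP 2015 (at 2003 prices) = 43.44·477 + 16.84·426 + 2.18·734 = 29494.84.
Deflator = Nominal/Real × 100 = 48722.93/29494.84 × 100 = 165.191.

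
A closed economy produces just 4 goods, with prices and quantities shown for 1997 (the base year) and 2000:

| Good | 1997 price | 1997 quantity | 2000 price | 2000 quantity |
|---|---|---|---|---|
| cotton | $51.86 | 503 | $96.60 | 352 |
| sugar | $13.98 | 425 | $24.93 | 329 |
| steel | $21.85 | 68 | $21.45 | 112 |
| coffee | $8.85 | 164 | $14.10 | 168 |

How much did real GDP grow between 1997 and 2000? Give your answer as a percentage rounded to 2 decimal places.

-23.38%

Real GDP 1997 = Nominal GDP 1997 = 51.86·503 + 13.98·425 + 21.85·68 + 8.85·164 = 34964.28.
Real GDP 2000 (at 1997 prices) = 51.86·352 + 13.98·329 + 21.85·112 + 8.85·168 = 26788.14.
Real growth = 26788.14/34964.28 − 1 = -0.2338.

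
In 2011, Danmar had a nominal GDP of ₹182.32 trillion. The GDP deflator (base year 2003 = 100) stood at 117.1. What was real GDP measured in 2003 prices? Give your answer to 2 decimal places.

₹155.70 trillion

Real GDP = Nominal / (GDP deflator/100) = 182.32 / 1.171 = 155.70.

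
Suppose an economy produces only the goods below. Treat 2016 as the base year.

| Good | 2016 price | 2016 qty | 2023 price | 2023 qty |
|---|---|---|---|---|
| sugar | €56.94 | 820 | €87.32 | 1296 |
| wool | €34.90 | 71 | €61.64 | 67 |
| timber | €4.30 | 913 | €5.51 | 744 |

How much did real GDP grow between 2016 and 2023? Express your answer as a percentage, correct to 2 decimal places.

49.42%

Real GDP 2016 = Nominal GDP 2016 = 56.94·820 + 34.90·71 + 4.30·913 = 53094.60.
Real GDP 2023 (at 2016 prices) = 56.94·1296 + 34.90·67 + 4.30·744 = 79331.74.
Real growth = 79331.74/53094.60 − 1 = 0.4942.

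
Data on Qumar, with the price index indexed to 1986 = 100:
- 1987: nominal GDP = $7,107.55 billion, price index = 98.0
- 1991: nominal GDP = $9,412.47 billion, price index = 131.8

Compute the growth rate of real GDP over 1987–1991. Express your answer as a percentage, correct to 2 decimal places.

-1.53%

Real GDP 1987 = 7107.55 / 0.980 = 7252.60.
Real GDP 1991 = 9412.47 / 1.318 = 7141.48.
Real growth = 7141.48 / 7252.60 − 1 = -0.0153.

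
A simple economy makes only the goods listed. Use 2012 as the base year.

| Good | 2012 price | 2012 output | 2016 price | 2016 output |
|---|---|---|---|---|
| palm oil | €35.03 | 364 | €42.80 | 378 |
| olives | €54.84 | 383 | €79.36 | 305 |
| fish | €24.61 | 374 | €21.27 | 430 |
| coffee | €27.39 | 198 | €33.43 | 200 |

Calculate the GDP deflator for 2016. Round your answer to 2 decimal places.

122.13

Nominal GDP 2016 = 42.80·378 + 79.36·305 + 21.27·430 + 33.43·200 = 56215.30.
Real GDP 2016 (at 2012 prices) = 35.03·378 + 54.84·305 + 24.61·430 + 27.39·200 = 46027.84.
Deflator = Nominal/Real × 100 = 56215.30/46027.84 × 100 = 122.133.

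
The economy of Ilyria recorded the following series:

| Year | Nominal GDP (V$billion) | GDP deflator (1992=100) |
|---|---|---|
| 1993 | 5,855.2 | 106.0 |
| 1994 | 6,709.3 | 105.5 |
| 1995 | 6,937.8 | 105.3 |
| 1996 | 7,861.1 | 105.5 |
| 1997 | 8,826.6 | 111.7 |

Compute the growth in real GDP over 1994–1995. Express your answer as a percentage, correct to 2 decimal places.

3.60%

Real GDP 1994 = 6709.3/1.055 = 6359.53.
Real GDP 1995 = 6937.8/1.053 = 6588.60.
Change = 6588.60/6359.53 − 1 = 0.0360.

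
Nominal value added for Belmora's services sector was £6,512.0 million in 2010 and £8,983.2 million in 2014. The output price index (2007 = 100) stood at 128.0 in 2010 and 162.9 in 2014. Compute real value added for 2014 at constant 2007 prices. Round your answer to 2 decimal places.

Real value added = Nominal / (output price index/100) = 8983.2 / 1.629 = 5514.55.

£5,514.55 million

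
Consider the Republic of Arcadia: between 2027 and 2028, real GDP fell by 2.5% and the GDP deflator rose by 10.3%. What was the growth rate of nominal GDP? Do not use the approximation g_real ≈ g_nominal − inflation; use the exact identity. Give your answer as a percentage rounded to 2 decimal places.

(1 + g_nom) = (1 + g_real)(1 + π) = 0.9750 × 1.1030 = 1.07543.

7.54%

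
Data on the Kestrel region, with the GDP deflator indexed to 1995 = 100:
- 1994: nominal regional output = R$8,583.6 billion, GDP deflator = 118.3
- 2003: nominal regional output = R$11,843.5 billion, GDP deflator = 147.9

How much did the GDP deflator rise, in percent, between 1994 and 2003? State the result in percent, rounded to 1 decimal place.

25.0%

Price-level change = 147.9 / 118.3 − 1 = 0.2502.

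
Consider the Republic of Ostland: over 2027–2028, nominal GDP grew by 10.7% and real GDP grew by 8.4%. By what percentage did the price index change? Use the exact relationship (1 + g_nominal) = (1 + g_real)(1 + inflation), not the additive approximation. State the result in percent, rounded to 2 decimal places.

2.12%

(1 + g_nom) = (1 + g_real)(1 + π), so π = 1.1070 / 1.0840 − 1 = 0.02122.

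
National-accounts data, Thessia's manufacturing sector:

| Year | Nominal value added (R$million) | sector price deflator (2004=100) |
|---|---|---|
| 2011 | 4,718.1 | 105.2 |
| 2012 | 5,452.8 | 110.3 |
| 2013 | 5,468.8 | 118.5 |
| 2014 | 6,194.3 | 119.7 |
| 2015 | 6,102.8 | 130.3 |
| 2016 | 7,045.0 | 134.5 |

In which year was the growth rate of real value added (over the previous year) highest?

2014

2012: real = 5452.8/1.103 = 4943.61; growth vs 2011 (4484.89) = 10.23%.
2013: real = 5468.8/1.185 = 4615.02; growth vs 2012 (4943.61) = -6.65%.
2014: real = 6194.3/1.197 = 5174.85; growth vs 2013 (4615.02) = 12.13%.
2015: real = 6102.8/1.303 = 4683.65; growth vs 2014 (5174.85) = -9.49%.
2016: real = 7045.0/1.345 = 5237.92; growth vs 2015 (4683.65) = 11.83%.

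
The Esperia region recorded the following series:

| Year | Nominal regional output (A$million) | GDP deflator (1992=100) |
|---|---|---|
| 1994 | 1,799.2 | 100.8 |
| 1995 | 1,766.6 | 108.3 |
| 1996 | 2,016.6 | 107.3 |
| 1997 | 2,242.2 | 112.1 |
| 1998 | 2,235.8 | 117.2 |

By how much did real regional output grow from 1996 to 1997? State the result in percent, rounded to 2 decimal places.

6.43%

Real regional output 1996 = 2016.6/1.073 = 1879.40.
Real regional output 1997 = 2242.2/1.121 = 2000.18.
Change = 2000.18/1879.40 − 1 = 0.0643.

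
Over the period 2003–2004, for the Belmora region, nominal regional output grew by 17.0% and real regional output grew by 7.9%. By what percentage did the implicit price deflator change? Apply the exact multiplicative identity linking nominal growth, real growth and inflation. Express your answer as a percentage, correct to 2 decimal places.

8.43%

(1 + g_nom) = (1 + g_real)(1 + π), so π = 1.1700 / 1.0790 − 1 = 0.08434.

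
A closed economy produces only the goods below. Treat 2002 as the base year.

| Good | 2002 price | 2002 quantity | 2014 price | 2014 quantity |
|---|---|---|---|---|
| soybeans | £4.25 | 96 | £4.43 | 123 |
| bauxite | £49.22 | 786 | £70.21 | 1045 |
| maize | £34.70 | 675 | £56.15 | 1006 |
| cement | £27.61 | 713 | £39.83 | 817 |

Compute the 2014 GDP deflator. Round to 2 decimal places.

Nominal GDP 2014 = 4.43·123 + 70.21·1045 + 56.15·1006 + 39.83·817 = 162942.35.
Real GDP 2014 (at 2002 prices) = 4.25·123 + 49.22·1045 + 34.70·1006 + 27.61·817 = 109423.22.
Deflator = Nominal/Real × 100 = 162942.35/109423.22 × 100 = 148.910.

148.91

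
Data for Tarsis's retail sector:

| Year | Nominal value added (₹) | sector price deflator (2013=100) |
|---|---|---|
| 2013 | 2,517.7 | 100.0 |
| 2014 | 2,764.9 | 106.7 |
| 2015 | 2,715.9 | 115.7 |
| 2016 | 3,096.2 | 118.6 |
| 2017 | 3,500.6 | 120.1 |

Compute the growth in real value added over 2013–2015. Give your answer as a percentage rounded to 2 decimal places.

Real value added 2013 = 2517.7/1.000 = 2517.70.
Real value added 2015 = 2715.9/1.157 = 2347.36.
Change = 2347.36/2517.70 − 1 = -0.0677.

-6.77%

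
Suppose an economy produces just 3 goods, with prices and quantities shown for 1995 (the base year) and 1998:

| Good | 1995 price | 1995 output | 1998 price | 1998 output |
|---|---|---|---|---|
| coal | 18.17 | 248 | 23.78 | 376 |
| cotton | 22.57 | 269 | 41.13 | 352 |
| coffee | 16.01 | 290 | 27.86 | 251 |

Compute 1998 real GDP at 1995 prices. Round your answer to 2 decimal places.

18795.07

Real GDP 1998 = Σ (p_1995 × q_1998) = 18.17·376 + 22.57·352 + 16.01·251 = 18795.07.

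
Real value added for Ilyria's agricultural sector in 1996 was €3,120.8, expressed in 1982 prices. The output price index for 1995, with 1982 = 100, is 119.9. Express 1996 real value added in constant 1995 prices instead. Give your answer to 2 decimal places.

€3,741.84

Real value added in 1995 prices = Real value added in 1982 prices × (P_1995/P_1982) = 3120.8 × 1.199 = 3741.84.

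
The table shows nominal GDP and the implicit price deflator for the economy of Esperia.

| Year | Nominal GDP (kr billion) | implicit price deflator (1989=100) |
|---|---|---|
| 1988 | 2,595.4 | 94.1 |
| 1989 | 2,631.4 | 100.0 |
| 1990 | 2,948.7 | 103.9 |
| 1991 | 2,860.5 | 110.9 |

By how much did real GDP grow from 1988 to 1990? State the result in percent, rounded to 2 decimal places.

Real GDP 1988 = 2595.4/0.941 = 2758.13.
Real GDP 1990 = 2948.7/1.039 = 2838.02.
Change = 2838.02/2758.13 − 1 = 0.0290.

2.90%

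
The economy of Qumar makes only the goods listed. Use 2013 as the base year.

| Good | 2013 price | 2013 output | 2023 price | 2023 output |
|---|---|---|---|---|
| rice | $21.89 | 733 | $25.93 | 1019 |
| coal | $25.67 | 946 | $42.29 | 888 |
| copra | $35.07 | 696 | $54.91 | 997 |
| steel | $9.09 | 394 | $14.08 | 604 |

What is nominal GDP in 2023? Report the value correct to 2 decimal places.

Nominal GDP 2023 = Σ (p_2023 × q_2023) = 25.93·1019 + 42.29·888 + 54.91·997 + 14.08·604 = 127225.78.

$127225.78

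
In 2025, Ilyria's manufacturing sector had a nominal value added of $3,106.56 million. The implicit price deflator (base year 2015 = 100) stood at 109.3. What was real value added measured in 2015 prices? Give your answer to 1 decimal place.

Real value added = Nominal / (implicit price deflator/100) = 3106.56 / 1.093 = 2842.23.

$2,842.2 million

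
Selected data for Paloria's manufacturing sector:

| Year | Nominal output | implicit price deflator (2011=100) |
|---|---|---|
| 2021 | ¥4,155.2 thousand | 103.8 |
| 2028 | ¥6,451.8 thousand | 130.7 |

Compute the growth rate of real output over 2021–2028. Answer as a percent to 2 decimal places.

Real output 2021 = 4155.2 / 1.038 = 4003.08.
Real output 2028 = 6451.8 / 1.307 = 4936.34.
Real growth = 4936.34 / 4003.08 − 1 = 0.2331.

23.31%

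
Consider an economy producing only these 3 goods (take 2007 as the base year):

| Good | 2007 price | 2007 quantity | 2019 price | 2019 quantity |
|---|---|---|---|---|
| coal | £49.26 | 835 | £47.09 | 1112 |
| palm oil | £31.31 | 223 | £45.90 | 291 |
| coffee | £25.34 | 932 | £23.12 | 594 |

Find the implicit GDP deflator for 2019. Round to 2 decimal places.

Nominal GDP 2019 = 47.09·1112 + 45.90·291 + 23.12·594 = 79454.26.
Real GDP 2019 (at 2007 prices) = 49.26·1112 + 31.31·291 + 25.34·594 = 78940.29.
Deflator = Nominal/Real × 100 = 79454.26/78940.29 × 100 = 100.651.

100.65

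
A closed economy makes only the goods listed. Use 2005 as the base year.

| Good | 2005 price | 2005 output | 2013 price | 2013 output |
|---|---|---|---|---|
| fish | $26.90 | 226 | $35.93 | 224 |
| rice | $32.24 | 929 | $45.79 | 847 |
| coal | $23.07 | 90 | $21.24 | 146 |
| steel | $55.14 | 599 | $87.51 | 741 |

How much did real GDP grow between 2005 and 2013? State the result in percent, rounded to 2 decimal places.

9.03%

Real GDP 2005 = Nominal GDP 2005 = 26.90·226 + 32.24·929 + 23.07·90 + 55.14·599 = 71135.52.
Real GDP 2013 (at 2005 prices) = 26.90·224 + 32.24·847 + 23.07·146 + 55.14·741 = 77559.84.
Real growth = 77559.84/71135.52 − 1 = 0.0903.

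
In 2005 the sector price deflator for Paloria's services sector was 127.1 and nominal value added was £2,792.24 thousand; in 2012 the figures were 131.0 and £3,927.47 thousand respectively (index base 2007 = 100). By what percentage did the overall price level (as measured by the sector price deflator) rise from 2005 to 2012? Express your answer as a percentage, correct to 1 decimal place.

Price-level change = 131.0 / 127.1 − 1 = 0.0307.

3.1%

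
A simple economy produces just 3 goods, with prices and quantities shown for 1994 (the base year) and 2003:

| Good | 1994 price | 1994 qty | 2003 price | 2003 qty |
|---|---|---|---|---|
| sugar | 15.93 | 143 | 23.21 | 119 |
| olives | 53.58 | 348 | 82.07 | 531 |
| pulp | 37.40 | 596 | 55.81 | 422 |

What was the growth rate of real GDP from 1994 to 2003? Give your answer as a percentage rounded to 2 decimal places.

6.75%

Real GDP 1994 = Nominal GDP 1994 = 15.93·143 + 53.58·348 + 37.40·596 = 43214.23.
Real GDP 2003 (at 1994 prices) = 15.93·119 + 53.58·531 + 37.40·422 = 46129.45.
Real growth = 46129.45/43214.23 − 1 = 0.0675.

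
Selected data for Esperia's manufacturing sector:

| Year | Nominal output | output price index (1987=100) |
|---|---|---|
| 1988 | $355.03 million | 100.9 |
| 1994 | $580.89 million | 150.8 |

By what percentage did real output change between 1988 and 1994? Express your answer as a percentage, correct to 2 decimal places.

Deflate each year: 1988 → 355.03/1.009 = 351.86; 1994 → 580.89/1.508 = 385.21.
So real output changed by 385.21/351.86 − 1 = 0.0948, i.e. 9.48%.

9.48%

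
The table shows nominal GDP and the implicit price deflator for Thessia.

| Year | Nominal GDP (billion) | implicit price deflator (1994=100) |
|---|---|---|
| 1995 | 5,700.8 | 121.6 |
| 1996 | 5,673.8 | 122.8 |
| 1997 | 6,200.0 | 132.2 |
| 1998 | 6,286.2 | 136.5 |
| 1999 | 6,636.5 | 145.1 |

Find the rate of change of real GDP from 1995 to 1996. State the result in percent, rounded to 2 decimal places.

-1.45%

Real GDP 1995 = 5700.8/1.216 = 4688.16.
Real GDP 1996 = 5673.8/1.228 = 4620.36.
Change = 4620.36/4688.16 − 1 = -0.0145.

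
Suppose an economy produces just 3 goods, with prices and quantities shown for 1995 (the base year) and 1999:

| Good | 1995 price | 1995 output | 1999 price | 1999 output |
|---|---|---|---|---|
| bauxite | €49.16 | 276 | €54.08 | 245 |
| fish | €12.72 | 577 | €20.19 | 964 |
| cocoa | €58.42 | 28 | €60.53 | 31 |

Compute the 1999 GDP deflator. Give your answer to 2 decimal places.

132.44

Nominal GDP 1999 = 54.08·245 + 20.19·964 + 60.53·31 = 34589.19.
Real GDP 1999 (at 1995 prices) = 49.16·245 + 12.72·964 + 58.42·31 = 26117.30.
Deflator = Nominal/Real × 100 = 34589.19/26117.30 × 100 = 132.438.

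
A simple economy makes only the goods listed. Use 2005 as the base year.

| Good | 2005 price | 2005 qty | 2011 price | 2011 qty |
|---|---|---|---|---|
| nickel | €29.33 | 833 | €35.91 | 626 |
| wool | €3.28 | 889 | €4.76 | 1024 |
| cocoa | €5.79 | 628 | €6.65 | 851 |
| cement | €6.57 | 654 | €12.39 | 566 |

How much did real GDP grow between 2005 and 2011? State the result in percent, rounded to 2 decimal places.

Real GDP 2005 = Nominal GDP 2005 = 29.33·833 + 3.28·889 + 5.79·628 + 6.57·654 = 35280.71.
Real GDP 2011 (at 2005 prices) = 29.33·626 + 3.28·1024 + 5.79·851 + 6.57·566 = 30365.21.
Real growth = 30365.21/35280.71 − 1 = -0.1393.

-13.93%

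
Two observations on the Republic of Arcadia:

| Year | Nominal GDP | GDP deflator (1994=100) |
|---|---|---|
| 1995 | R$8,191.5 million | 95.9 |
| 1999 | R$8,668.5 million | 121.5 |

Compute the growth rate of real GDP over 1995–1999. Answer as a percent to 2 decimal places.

-16.47%

Real GDP 1995 = 8191.5 / 0.959 = 8541.71.
Real GDP 1999 = 8668.5 / 1.215 = 7134.57.
Real growth = 7134.57 / 8541.71 − 1 = -0.1647.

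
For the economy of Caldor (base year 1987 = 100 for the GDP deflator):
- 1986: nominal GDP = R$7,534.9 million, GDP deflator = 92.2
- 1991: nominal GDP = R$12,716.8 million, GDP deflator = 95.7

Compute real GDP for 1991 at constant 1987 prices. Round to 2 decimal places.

R$13,288.19 million

Real GDP = Nominal / (GDP deflator/100) = 12716.8 / 0.957 = 13288.19.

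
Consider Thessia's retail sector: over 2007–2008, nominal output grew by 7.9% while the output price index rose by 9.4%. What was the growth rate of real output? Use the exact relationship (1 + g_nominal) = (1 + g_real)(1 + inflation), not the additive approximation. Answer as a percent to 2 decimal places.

-1.37%

(1 + g_nom) = (1 + g_real)(1 + π), so g_real = 1.0790 / 1.0940 − 1 = -0.01371.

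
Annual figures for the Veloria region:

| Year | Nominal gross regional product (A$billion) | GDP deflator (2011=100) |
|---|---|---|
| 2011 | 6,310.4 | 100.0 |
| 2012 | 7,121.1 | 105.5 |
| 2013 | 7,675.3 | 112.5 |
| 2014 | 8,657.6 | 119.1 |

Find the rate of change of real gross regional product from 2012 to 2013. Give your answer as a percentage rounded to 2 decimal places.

Real gross regional product 2012 = 7121.1/1.055 = 6749.86.
Real gross regional product 2013 = 7675.3/1.125 = 6822.49.
Change = 6822.49/6749.86 − 1 = 0.0108.

1.08%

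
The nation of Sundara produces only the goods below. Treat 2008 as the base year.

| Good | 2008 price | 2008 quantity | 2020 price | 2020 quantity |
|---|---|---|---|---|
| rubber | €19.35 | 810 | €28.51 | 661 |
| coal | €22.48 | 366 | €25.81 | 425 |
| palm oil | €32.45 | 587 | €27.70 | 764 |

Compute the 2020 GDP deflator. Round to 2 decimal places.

Nominal GDP 2020 = 28.51·661 + 25.81·425 + 27.70·764 = 50977.16.
Real GDP 2020 (at 2008 prices) = 19.35·661 + 22.48·425 + 32.45·764 = 47136.15.
Deflator = Nominal/Real × 100 = 50977.16/47136.15 × 100 = 108.149.

108.15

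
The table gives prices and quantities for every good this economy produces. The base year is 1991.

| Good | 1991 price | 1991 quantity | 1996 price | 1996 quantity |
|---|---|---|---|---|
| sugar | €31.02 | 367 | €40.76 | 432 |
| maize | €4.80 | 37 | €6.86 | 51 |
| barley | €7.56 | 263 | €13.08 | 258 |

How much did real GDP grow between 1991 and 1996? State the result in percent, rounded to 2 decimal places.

15.10%

Real GDP 1991 = Nominal GDP 1991 = 31.02·367 + 4.80·37 + 7.56·263 = 13550.22.
Real GDP 1996 (at 1991 prices) = 31.02·432 + 4.80·51 + 7.56·258 = 15595.92.
Real growth = 15595.92/13550.22 − 1 = 0.1510.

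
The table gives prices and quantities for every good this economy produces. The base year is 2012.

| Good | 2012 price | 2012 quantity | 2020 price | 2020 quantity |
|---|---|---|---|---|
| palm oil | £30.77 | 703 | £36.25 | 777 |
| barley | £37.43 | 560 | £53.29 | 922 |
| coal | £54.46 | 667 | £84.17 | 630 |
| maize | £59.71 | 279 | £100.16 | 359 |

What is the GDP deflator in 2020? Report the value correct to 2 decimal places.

145.65

Nominal GDP 2020 = 36.25·777 + 53.29·922 + 84.17·630 + 100.16·359 = 166284.17.
Real GDP 2020 (at 2012 prices) = 30.77·777 + 37.43·922 + 54.46·630 + 59.71·359 = 114164.44.
Deflator = Nominal/Real × 100 = 166284.17/114164.44 × 100 = 145.653.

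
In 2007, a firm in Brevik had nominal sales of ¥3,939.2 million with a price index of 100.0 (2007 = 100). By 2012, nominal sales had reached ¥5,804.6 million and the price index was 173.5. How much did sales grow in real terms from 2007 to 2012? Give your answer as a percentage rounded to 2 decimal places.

Real sales 2007 = 3939.2 / 1.000 = 3939.20.
Real sales 2012 = 5804.6 / 1.735 = 3345.59.
Real growth = 3345.59 / 3939.20 − 1 = -0.1507.

-15.07%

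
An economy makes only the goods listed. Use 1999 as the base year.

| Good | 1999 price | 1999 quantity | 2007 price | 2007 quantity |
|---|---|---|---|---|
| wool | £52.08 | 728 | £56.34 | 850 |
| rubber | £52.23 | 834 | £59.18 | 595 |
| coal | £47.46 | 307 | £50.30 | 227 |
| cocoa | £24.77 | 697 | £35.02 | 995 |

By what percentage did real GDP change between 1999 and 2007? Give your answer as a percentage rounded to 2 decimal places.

Real GDP 1999 = Nominal GDP 1999 = 52.08·728 + 52.23·834 + 47.46·307 + 24.77·697 = 113308.97.
Real GDP 2007 (at 1999 prices) = 52.08·850 + 52.23·595 + 47.46·227 + 24.77·995 = 110764.42.
Real growth = 110764.42/113308.97 − 1 = -0.0225.

-2.25%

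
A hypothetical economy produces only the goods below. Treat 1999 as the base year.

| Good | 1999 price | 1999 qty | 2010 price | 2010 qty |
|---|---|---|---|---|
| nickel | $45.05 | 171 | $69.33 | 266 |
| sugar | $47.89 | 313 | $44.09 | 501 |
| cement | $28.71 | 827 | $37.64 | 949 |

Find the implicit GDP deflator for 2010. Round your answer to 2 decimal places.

120.61

Nominal GDP 2010 = 69.33·266 + 44.09·501 + 37.64·949 = 76251.23.
Real GDP 2010 (at 1999 prices) = 45.05·266 + 47.89·501 + 28.71·949 = 63221.98.
Deflator = Nominal/Real × 100 = 76251.23/63221.98 × 100 = 120.609.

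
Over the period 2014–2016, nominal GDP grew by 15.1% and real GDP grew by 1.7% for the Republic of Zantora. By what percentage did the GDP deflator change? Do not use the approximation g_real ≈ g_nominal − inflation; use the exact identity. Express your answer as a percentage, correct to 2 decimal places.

13.18%

(1 + g_nom) = (1 + g_real)(1 + π), so π = 1.1510 / 1.0170 − 1 = 0.13176.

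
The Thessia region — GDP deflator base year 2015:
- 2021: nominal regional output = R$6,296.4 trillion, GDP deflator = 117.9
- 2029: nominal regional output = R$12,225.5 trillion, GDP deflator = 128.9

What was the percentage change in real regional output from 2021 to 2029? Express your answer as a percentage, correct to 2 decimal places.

77.60%

Real regional output 2021 = 6296.4 / 1.179 = 5340.46.
Real regional output 2029 = 12225.5 / 1.289 = 9484.48.
Real growth = 9484.48 / 5340.46 − 1 = 0.7760.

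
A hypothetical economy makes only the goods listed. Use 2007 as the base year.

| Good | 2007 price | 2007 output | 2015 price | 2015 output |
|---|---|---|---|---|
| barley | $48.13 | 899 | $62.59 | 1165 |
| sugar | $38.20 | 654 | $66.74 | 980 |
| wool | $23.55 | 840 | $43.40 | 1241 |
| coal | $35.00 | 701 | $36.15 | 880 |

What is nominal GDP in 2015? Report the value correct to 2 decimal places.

Nominal GDP 2015 = Σ (p_2015 × q_2015) = 62.59·1165 + 66.74·980 + 43.40·1241 + 36.15·880 = 223993.95.

$223993.95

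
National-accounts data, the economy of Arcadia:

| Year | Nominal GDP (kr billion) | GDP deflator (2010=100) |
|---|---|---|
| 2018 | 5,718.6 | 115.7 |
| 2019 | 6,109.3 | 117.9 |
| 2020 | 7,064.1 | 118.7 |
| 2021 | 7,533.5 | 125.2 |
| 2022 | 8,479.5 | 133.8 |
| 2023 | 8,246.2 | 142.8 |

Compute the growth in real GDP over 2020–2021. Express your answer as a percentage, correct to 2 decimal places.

1.11%

Real GDP 2020 = 7064.1/1.187 = 5951.22.
Real GDP 2021 = 7533.5/1.252 = 6017.17.
Change = 6017.17/5951.22 − 1 = 0.0111.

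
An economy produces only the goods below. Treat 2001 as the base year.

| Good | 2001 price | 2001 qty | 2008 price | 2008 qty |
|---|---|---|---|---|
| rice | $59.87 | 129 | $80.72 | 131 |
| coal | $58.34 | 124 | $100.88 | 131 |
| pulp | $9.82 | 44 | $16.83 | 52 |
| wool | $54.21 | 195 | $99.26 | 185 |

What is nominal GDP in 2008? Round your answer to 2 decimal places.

$43027.86

Nominal GDP 2008 = Σ (p_2008 × q_2008) = 80.72·131 + 100.88·131 + 16.83·52 + 99.26·185 = 43027.86.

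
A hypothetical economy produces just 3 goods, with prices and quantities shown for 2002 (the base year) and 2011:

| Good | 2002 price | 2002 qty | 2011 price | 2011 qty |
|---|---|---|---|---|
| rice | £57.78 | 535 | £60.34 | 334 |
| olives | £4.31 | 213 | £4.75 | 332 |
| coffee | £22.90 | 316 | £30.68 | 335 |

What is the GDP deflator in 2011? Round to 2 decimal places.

Nominal GDP 2011 = 60.34·334 + 4.75·332 + 30.68·335 = 32008.36.
Real GDP 2011 (at 2002 prices) = 57.78·334 + 4.31·332 + 22.90·335 = 28400.94.
Deflator = Nominal/Real × 100 = 32008.36/28400.94 × 100 = 112.702.

112.70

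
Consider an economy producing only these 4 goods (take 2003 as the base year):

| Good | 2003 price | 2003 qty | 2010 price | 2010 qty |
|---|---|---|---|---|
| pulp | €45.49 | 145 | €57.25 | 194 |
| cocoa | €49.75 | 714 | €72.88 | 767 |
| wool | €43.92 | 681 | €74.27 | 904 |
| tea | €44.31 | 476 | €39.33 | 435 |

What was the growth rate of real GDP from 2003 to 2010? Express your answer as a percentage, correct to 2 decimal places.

13.79%

Real GDP 2003 = Nominal GDP 2003 = 45.49·145 + 49.75·714 + 43.92·681 + 44.31·476 = 93118.63.
Real GDP 2010 (at 2003 prices) = 45.49·194 + 49.75·767 + 43.92·904 + 44.31·435 = 105961.84.
Real growth = 105961.84/93118.63 − 1 = 0.1379.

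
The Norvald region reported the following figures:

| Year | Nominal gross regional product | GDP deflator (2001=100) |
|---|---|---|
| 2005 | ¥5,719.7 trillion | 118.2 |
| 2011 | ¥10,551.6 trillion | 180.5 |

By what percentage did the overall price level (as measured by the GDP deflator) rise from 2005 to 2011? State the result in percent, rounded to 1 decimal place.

Price-level change = 180.5 / 118.2 − 1 = 0.5271.

52.7%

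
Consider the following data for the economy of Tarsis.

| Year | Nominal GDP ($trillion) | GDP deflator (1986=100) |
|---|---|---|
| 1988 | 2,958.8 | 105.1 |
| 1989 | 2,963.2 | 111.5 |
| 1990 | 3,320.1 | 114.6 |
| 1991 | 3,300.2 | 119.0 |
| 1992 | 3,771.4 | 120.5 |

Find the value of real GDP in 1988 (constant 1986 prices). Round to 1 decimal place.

$2,815.2 trillion

Real GDP 1988 = 2958.8 / 1.051 = 2815.22.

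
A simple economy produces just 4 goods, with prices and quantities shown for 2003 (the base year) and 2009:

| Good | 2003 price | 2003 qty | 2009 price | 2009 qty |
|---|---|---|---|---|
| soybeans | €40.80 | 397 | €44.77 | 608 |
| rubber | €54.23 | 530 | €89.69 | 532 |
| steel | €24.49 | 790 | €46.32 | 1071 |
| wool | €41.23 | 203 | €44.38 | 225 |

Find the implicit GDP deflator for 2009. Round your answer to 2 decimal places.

150.88

Nominal GDP 2009 = 44.77·608 + 89.69·532 + 46.32·1071 + 44.38·225 = 134529.46.
Real GDP 2009 (at 2003 prices) = 40.80·608 + 54.23·532 + 24.49·1071 + 41.23·225 = 89162.30.
Deflator = Nominal/Real × 100 = 134529.46/89162.30 × 100 = 150.882.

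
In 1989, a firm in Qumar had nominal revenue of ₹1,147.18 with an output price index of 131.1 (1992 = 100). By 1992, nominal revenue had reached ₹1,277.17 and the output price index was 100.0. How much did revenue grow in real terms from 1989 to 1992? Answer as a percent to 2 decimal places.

Real revenue 1989 = 1147.18 / 1.311 = 875.04.
Real revenue 1992 = 1277.17 / 1.000 = 1277.17.
Real growth = 1277.17 / 875.04 − 1 = 0.4596.

45.96%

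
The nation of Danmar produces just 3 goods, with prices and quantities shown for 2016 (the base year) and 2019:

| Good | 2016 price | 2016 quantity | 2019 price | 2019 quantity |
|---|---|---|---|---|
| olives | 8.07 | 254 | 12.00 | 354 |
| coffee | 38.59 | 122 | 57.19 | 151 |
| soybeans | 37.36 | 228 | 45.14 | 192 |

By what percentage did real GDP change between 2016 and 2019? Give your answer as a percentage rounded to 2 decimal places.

3.80%

Real GDP 2016 = Nominal GDP 2016 = 8.07·254 + 38.59·122 + 37.36·228 = 15275.84.
Real GDP 2019 (at 2016 prices) = 8.07·354 + 38.59·151 + 37.36·192 = 15856.99.
Real growth = 15856.99/15275.84 − 1 = 0.0380.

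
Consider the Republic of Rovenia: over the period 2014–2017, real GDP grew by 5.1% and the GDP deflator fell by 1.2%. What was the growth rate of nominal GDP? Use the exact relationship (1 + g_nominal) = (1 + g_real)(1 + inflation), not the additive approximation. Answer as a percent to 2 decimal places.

(1 + g_nom) = (1 + g_real)(1 + π) = 1.0510 × 0.9880 = 1.03839.

3.84%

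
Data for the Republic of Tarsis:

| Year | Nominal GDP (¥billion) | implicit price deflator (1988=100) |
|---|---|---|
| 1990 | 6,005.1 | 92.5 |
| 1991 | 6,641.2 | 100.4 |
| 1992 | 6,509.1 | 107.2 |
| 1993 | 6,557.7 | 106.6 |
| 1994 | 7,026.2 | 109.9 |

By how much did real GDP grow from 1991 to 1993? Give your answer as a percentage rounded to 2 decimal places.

-7.00%

Real GDP 1991 = 6641.2/1.004 = 6614.74.
Real GDP 1993 = 6557.7/1.066 = 6151.69.
Change = 6151.69/6614.74 − 1 = -0.0700.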